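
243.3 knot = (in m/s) 125.2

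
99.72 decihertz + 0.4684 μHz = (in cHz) 997.2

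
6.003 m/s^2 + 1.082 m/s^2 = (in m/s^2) 7.085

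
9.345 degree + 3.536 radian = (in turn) 0.5887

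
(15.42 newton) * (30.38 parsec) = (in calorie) 3.455e+18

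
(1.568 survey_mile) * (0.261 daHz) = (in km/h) 2.371e+04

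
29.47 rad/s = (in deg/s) 1689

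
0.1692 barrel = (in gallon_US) 7.106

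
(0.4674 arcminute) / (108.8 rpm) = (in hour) 3.315e-09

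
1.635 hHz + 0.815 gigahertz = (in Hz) 8.15e+08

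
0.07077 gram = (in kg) 7.077e-05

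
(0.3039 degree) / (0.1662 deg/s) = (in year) 5.798e-08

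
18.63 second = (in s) 18.63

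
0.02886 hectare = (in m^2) 288.6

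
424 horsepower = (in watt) 3.162e+05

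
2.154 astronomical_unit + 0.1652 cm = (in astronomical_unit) 2.154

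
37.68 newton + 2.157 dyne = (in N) 37.68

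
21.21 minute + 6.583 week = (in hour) 1106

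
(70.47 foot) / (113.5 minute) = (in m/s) 0.003154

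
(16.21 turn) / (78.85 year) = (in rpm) 3.911e-07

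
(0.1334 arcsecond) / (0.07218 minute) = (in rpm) 1.426e-06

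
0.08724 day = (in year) 0.000239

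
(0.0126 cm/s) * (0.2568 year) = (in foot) 3348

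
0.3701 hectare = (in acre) 0.9145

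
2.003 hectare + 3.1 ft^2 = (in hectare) 2.003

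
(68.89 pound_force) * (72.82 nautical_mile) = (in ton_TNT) 0.009877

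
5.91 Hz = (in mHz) 5910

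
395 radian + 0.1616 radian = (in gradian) 2.516e+04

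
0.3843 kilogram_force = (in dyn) 3.769e+05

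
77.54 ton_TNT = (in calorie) 7.754e+10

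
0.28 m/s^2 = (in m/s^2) 0.28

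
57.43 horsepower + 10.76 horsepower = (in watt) 5.085e+04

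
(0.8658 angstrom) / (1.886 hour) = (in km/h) 4.591e-14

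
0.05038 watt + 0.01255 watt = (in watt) 0.06293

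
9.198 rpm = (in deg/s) 55.19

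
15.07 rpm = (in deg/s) 90.42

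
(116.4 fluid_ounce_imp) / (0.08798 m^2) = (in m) 0.03759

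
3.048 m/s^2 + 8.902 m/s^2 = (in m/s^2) 11.95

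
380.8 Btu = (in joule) 4.018e+05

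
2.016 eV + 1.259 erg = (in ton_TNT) 3.009e-17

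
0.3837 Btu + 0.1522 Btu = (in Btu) 0.5359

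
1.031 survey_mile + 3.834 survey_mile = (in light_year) 8.276e-13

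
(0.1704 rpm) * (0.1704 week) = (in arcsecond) 3.793e+08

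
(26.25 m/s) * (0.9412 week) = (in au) 9.988e-05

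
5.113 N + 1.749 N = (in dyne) 6.862e+05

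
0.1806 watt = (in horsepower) 0.0002422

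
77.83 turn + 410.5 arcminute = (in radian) 489.1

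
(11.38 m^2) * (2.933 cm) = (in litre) 333.8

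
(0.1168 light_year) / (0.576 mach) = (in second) 5.634e+12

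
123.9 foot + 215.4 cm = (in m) 39.92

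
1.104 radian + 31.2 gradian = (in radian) 1.594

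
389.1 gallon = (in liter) 1473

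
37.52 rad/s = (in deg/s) 2150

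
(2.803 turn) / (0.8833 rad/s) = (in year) 6.322e-07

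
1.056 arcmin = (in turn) 4.889e-05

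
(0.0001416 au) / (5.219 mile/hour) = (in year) 0.2879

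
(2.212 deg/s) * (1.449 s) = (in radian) 0.05594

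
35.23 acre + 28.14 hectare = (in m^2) 4.24e+05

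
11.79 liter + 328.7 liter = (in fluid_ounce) 1.151e+04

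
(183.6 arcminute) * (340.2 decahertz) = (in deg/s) 1.041e+04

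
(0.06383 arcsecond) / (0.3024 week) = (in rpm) 1.616e-11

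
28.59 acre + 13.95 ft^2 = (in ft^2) 1.245e+06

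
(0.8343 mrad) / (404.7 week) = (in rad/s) 3.409e-12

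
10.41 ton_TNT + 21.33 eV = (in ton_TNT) 10.41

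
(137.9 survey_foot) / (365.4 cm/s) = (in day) 0.0001331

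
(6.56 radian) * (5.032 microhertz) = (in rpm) 0.0003152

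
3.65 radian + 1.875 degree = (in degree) 211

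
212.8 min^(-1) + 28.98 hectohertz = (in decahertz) 290.2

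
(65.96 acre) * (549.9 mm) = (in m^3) 1.468e+05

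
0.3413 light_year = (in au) 2.158e+04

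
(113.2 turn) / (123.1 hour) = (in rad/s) 0.001605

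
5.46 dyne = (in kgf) 5.568e-06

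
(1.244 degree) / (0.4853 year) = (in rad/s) 1.419e-09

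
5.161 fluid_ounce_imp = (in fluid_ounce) 4.958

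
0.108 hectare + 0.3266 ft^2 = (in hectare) 0.108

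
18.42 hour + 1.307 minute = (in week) 0.1098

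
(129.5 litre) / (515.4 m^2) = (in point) 0.7122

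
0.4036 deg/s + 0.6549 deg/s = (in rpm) 0.1764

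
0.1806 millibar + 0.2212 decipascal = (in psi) 0.002623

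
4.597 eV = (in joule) 7.365e-19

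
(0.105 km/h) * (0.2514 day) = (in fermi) 6.335e+17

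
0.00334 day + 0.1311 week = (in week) 0.1316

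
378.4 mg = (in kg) 0.0003784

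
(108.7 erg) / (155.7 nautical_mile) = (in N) 3.77e-11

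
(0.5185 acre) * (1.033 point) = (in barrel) 4.81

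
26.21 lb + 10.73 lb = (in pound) 36.94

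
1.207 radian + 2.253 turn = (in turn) 2.445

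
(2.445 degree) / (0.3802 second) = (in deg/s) 6.431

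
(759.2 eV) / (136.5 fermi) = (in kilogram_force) 9.087e-05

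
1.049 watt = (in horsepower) 0.001407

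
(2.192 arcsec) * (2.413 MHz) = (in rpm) 244.9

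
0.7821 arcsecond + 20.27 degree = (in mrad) 353.8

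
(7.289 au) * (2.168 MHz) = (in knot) 4.595e+18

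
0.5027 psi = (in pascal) 3466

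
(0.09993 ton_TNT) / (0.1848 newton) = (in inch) 8.907e+10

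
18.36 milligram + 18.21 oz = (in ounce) 18.21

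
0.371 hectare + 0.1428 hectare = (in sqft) 5.53e+04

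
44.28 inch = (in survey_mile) 0.0006989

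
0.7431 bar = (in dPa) 7.431e+05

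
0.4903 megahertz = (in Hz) 4.903e+05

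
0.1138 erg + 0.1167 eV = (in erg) 0.1138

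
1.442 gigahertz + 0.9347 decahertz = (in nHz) 1.442e+18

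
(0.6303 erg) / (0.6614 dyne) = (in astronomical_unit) 6.37e-14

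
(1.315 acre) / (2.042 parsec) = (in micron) 8.446e-08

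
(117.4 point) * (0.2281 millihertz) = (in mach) 2.774e-08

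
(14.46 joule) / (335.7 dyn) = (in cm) 4.307e+05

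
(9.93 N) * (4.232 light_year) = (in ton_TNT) 9.502e+07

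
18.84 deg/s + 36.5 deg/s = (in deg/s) 55.34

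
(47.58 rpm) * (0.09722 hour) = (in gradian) 1.11e+05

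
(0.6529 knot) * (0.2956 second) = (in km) 9.929e-05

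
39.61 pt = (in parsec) 4.529e-19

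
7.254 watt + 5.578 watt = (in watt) 12.83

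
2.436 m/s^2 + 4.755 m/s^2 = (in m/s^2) 7.191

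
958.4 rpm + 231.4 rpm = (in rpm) 1190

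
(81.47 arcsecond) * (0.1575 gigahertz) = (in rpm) 5.941e+05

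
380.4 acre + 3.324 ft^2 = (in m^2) 1.539e+06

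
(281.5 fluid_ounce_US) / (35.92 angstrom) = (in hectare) 231.8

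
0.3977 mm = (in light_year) 4.204e-20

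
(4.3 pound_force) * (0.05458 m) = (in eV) 6.516e+18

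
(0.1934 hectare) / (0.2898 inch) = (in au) 1.756e-06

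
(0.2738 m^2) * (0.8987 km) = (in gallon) 6.5e+04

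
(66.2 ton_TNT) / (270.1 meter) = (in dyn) 1.025e+14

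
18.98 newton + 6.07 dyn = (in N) 18.98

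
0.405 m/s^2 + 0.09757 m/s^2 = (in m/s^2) 0.5026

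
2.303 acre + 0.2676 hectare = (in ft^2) 1.291e+05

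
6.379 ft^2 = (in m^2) 0.5926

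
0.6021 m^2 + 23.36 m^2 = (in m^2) 23.96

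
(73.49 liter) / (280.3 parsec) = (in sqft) 9.146e-20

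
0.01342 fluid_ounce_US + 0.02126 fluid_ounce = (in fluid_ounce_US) 0.03468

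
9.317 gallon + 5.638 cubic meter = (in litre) 5673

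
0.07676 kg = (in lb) 0.1692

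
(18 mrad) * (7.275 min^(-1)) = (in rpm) 0.02084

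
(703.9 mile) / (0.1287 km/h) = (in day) 366.7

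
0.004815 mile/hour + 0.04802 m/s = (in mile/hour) 0.1122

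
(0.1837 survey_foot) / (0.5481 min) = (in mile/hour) 0.003809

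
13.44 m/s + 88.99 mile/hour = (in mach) 0.1563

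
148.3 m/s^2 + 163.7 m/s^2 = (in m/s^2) 312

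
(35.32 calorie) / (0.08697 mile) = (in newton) 1.056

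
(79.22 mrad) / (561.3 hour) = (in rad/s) 3.92e-08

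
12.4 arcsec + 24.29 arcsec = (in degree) 0.01019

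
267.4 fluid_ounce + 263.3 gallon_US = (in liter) 1005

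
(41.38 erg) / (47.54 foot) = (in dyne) 0.02856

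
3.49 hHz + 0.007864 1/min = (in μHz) 3.49e+08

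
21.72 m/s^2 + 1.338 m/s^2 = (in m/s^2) 23.06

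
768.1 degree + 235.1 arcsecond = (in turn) 2.134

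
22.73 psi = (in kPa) 156.7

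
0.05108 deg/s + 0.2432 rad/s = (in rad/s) 0.2441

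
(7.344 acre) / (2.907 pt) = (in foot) 9.508e+07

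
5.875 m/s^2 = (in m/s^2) 5.875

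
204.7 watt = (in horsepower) 0.2745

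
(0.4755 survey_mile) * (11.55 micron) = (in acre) 2.184e-06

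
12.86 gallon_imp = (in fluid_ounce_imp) 2058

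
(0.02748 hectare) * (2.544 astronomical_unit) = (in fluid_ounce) 3.536e+18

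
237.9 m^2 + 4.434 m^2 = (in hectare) 0.02423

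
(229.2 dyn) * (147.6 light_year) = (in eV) 1.998e+34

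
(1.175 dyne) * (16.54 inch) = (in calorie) 1.18e-06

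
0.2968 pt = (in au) 6.999e-16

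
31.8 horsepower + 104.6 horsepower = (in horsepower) 136.4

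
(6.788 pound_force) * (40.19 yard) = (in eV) 6.926e+21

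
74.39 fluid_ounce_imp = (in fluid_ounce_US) 71.47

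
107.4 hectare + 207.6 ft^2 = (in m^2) 1.074e+06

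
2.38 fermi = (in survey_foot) 7.808e-15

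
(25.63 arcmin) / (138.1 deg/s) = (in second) 0.003093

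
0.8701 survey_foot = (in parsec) 8.595e-18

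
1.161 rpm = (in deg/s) 6.966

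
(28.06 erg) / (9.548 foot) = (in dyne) 0.09642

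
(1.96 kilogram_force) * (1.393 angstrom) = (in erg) 0.02677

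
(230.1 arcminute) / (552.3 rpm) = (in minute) 1.929e-05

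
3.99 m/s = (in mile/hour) 8.925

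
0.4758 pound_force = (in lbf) 0.4758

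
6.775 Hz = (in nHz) 6.775e+09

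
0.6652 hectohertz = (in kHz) 0.06652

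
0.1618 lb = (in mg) 7.339e+04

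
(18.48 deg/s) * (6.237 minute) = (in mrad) 1.207e+05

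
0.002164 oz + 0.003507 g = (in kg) 6.486e-05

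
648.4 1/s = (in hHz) 6.484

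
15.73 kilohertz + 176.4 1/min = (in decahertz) 1573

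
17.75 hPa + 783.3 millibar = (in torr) 600.8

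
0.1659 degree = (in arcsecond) 597.2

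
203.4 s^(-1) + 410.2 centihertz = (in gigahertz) 2.075e-07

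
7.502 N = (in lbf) 1.687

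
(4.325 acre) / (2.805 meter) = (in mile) 3.877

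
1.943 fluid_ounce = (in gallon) 0.01518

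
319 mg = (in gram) 0.319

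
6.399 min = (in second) 383.9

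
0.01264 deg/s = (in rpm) 0.002107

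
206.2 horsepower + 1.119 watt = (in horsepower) 206.2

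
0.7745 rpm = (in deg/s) 4.647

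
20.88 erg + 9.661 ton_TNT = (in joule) 4.042e+10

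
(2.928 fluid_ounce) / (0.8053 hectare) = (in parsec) 3.485e-25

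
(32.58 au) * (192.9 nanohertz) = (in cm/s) 9.402e+07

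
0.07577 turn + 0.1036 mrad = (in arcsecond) 9.822e+04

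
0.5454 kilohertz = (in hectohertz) 5.454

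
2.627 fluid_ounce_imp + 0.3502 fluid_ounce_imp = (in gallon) 0.02235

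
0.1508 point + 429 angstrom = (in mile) 3.308e-08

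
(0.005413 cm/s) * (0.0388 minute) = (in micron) 126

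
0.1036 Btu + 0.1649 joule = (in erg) 1.095e+09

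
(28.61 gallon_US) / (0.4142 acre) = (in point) 0.1831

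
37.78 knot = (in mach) 0.05708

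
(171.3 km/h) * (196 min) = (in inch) 2.203e+07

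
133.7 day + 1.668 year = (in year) 2.034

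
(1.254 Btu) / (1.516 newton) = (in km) 0.8727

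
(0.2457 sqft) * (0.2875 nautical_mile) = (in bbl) 76.45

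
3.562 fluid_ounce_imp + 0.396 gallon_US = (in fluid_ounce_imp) 56.32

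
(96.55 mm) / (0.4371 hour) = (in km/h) 0.0002209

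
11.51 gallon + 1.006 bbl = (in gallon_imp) 44.77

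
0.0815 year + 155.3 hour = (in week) 5.174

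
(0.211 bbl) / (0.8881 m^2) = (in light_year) 3.993e-18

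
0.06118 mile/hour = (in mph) 0.06118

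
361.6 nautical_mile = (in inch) 2.637e+07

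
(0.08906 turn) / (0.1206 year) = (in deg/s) 8.43e-06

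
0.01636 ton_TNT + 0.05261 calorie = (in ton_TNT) 0.01636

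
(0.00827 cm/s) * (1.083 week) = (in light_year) 5.726e-15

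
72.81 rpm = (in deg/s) 436.9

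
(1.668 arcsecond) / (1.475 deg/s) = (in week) 5.194e-10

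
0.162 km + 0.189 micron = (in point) 4.592e+05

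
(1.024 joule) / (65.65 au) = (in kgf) 1.063e-14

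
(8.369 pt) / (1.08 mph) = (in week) 1.011e-08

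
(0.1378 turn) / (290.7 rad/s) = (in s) 0.002978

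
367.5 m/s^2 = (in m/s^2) 367.5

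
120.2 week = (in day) 841.4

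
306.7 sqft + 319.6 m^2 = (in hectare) 0.03481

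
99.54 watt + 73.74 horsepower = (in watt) 5.509e+04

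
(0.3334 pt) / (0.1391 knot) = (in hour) 4.566e-07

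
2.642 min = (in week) 0.0002621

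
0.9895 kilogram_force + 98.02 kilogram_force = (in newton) 971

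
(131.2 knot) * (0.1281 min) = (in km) 0.5188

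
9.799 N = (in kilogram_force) 0.9992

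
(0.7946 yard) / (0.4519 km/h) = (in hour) 0.001608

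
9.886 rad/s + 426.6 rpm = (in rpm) 521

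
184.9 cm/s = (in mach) 0.00543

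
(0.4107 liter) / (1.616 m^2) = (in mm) 0.2541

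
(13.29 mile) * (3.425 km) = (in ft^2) 7.885e+08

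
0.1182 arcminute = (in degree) 0.00197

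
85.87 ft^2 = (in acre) 0.001971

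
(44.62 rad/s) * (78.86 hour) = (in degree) 7.258e+08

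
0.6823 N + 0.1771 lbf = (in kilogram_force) 0.1499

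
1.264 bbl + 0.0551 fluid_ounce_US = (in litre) 201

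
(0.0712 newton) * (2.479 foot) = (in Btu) 5.099e-05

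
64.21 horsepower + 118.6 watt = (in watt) 4.8e+04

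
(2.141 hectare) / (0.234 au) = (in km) 6.116e-10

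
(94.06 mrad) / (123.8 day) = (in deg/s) 5.038e-07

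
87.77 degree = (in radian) 1.532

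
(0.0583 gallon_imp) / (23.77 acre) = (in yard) 3.013e-09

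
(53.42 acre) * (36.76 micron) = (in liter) 7947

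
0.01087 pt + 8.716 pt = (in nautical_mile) 1.662e-06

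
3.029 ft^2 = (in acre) 6.954e-05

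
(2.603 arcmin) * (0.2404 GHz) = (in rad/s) 1.82e+05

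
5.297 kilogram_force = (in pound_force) 11.68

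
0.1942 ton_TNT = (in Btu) 7.701e+05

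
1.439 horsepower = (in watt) 1073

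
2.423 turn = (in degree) 872.3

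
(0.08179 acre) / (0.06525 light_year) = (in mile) 3.332e-16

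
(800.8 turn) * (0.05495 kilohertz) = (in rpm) 2.64e+06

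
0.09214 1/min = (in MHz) 1.536e-09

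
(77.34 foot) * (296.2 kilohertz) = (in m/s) 6.982e+06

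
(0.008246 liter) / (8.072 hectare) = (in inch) 4.022e-09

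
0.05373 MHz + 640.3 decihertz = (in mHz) 5.379e+07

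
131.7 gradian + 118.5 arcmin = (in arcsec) 4.338e+05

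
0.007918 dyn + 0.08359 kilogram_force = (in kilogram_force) 0.08359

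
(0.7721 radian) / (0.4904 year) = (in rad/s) 4.992e-08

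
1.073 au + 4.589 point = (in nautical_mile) 8.667e+07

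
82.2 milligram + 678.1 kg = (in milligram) 6.781e+08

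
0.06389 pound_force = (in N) 0.2842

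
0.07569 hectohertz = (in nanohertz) 7.569e+09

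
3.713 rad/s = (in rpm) 35.46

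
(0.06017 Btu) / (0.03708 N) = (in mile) 1.064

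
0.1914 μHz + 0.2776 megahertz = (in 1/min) 1.666e+07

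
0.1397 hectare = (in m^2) 1397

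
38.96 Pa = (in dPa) 389.6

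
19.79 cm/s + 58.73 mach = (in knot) 3.887e+04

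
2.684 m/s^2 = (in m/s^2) 2.684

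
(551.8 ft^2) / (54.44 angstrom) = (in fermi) 9.417e+24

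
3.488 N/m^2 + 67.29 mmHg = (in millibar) 89.75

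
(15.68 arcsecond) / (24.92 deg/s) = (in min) 2.913e-06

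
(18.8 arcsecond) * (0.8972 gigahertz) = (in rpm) 7.809e+05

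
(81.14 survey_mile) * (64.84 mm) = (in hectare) 0.8467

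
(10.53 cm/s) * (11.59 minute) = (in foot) 240.2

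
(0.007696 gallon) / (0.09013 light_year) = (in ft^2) 3.678e-19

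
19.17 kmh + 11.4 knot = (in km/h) 40.28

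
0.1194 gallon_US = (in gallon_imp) 0.09942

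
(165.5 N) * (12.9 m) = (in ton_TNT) 5.103e-07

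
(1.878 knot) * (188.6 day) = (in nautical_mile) 8501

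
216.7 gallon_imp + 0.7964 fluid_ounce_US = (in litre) 985.2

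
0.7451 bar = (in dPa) 7.451e+05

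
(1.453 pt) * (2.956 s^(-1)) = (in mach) 4.45e-06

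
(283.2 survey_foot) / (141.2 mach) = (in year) 5.693e-11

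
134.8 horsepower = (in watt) 1.005e+05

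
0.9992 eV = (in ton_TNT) 3.826e-29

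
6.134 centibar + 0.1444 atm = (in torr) 155.8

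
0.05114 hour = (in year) 5.838e-06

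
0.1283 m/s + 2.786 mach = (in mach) 2.786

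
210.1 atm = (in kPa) 2.129e+04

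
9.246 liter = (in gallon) 2.443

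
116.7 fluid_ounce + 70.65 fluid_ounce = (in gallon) 1.464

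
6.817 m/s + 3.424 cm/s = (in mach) 0.02012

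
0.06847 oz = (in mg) 1941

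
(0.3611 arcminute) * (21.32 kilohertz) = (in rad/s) 2.239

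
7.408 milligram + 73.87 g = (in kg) 0.07388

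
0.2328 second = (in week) 3.849e-07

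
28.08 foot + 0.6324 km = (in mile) 0.3983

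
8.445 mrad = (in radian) 0.008445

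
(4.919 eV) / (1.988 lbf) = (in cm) 8.912e-18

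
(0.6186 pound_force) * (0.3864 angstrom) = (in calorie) 2.541e-11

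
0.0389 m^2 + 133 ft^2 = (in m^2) 12.4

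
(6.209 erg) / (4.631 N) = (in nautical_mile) 7.239e-11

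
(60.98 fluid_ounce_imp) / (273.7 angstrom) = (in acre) 15.64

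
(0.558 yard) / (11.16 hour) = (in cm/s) 0.00127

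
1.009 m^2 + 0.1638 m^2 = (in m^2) 1.173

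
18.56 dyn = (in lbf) 4.172e-05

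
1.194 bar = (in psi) 17.32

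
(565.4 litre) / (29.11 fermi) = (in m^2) 1.942e+13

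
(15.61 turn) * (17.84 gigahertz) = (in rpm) 1.671e+13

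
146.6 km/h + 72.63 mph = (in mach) 0.215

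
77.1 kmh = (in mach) 0.0629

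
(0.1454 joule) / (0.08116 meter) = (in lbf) 0.4028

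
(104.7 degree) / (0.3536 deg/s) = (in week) 0.0004896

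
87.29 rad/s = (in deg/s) 5001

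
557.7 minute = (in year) 0.001061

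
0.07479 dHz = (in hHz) 7.479e-05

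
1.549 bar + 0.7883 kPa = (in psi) 22.58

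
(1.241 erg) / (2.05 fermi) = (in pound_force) 1.361e+07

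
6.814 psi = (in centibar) 46.98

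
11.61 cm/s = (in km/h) 0.418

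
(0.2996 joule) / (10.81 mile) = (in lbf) 3.872e-06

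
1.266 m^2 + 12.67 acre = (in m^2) 5.127e+04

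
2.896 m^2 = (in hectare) 0.0002896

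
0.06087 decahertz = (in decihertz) 6.087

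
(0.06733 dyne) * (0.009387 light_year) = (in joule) 5.979e+07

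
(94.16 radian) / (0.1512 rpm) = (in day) 0.06883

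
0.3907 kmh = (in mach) 0.0003187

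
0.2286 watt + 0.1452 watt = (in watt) 0.3738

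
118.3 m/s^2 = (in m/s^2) 118.3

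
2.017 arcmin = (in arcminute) 2.017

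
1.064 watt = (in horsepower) 0.001427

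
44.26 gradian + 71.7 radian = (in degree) 4148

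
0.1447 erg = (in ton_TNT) 3.458e-18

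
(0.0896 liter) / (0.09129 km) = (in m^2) 9.815e-07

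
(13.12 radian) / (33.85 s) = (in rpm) 3.701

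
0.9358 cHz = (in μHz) 9358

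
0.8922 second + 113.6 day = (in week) 16.23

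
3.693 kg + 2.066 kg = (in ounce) 203.1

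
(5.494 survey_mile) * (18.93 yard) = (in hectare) 15.3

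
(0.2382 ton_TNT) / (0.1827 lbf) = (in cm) 1.226e+11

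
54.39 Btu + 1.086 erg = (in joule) 5.738e+04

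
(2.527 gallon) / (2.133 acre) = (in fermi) 1.108e+09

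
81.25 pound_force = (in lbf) 81.25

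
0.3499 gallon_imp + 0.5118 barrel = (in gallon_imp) 18.25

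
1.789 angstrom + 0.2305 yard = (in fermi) 2.108e+14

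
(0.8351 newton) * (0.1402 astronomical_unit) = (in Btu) 1.66e+07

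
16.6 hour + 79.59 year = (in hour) 6.972e+05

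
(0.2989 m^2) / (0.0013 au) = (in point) 4.357e-06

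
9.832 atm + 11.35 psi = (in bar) 10.74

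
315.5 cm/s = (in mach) 0.009266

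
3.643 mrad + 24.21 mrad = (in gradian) 1.773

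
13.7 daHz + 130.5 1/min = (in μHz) 1.392e+08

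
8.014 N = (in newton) 8.014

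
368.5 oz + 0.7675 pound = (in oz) 380.8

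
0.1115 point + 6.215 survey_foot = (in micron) 1.894e+06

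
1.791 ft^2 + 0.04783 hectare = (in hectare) 0.04785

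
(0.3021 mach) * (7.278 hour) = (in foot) 8.842e+06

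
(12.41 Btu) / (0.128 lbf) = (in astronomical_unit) 1.537e-07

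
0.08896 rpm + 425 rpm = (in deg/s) 2551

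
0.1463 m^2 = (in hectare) 1.463e-05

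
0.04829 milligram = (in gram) 4.829e-05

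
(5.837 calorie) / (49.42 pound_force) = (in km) 0.0001111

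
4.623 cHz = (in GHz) 4.623e-11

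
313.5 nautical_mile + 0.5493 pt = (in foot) 1.905e+06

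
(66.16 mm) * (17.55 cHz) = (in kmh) 0.0418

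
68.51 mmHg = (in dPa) 9.134e+04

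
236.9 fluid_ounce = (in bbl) 0.04407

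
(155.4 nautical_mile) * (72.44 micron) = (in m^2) 20.85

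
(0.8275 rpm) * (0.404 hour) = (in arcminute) 4.333e+05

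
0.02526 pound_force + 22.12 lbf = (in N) 98.51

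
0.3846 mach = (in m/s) 131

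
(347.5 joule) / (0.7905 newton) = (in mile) 0.2732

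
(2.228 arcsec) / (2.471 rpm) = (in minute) 6.957e-07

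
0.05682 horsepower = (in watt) 42.37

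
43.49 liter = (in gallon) 11.49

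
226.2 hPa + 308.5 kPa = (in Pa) 3.311e+05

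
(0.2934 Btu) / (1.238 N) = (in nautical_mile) 0.135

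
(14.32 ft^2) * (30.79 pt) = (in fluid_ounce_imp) 508.6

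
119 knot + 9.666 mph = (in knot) 127.4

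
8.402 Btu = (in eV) 5.533e+22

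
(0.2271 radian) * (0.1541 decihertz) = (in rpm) 0.03342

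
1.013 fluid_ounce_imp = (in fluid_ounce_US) 0.9732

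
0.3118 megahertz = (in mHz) 3.118e+08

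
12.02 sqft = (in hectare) 0.0001117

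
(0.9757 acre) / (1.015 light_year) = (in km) 4.112e-16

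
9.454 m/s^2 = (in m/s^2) 9.454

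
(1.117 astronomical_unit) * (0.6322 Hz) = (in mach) 3.103e+08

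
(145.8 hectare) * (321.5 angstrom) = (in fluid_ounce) 1585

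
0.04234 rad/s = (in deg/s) 2.426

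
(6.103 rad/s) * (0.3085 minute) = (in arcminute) 3.884e+05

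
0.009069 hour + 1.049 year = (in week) 54.7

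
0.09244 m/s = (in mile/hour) 0.2068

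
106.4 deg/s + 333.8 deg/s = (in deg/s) 440.2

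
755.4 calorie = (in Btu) 2.996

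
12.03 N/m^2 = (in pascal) 12.03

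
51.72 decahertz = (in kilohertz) 0.5172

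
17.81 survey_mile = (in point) 8.125e+07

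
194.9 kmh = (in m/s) 54.14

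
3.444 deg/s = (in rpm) 0.574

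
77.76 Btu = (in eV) 5.121e+23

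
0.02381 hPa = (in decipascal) 23.81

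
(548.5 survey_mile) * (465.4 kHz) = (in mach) 1.207e+09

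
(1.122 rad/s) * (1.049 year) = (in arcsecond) 7.656e+12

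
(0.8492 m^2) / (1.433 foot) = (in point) 5511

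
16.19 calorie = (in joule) 67.74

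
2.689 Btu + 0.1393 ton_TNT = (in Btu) 5.524e+05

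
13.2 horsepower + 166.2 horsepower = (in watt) 1.338e+05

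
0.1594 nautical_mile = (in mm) 2.952e+05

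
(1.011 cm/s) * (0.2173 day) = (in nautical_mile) 0.1025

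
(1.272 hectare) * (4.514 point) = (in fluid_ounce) 6.849e+05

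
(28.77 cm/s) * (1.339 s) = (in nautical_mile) 0.000208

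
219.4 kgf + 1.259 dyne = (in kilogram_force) 219.4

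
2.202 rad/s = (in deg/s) 126.2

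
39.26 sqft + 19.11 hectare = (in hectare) 19.11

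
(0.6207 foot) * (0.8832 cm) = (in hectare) 1.671e-07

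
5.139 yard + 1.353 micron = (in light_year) 4.967e-16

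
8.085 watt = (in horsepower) 0.01084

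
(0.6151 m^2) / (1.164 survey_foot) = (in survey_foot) 5.688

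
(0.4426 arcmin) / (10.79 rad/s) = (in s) 1.193e-05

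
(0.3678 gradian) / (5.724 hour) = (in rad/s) 2.804e-07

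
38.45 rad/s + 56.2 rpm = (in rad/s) 44.34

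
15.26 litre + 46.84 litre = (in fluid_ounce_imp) 2186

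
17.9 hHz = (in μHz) 1.79e+09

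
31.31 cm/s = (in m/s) 0.3131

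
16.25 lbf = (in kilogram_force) 7.371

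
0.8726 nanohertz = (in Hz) 8.726e-10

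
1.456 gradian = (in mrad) 22.87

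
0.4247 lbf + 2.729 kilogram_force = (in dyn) 2.865e+06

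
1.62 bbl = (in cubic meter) 0.2576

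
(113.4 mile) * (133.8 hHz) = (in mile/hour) 5.462e+09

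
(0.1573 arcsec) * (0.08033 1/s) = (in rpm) 5.85e-07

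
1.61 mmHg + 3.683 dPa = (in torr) 1.613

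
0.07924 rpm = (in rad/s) 0.008298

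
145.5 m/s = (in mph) 325.5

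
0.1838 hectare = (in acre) 0.4542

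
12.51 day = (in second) 1.081e+06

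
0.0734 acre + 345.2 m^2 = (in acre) 0.1587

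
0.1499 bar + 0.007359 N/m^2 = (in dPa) 1.499e+05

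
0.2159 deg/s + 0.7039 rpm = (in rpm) 0.7399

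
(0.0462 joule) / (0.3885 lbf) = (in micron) 2.673e+04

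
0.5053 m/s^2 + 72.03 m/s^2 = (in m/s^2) 72.54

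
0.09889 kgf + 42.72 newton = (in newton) 43.69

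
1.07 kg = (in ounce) 37.74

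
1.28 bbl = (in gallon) 53.76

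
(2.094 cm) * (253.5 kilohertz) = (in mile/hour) 1.187e+04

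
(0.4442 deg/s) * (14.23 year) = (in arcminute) 1.196e+10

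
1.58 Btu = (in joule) 1667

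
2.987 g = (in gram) 2.987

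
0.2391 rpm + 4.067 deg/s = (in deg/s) 5.502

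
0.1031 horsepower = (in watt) 76.88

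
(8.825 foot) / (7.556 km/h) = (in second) 1.282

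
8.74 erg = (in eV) 5.455e+12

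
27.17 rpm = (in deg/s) 163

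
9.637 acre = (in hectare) 3.9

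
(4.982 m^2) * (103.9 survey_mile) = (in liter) 8.33e+08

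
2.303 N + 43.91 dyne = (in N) 2.303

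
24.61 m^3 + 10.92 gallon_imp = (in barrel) 155.1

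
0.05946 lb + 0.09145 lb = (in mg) 6.845e+04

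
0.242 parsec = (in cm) 7.467e+17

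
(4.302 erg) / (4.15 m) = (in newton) 1.037e-07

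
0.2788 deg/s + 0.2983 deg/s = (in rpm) 0.09618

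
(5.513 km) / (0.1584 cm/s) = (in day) 40.28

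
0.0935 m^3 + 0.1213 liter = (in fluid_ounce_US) 3166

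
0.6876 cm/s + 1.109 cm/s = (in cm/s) 1.797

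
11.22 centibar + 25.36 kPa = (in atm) 0.361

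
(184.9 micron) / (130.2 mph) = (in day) 3.677e-11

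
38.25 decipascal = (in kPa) 0.003825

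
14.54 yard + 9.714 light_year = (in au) 6.143e+05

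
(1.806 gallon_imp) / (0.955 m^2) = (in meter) 0.008597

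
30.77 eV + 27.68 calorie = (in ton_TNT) 2.768e-08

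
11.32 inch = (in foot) 0.9433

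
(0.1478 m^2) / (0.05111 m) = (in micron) 2.892e+06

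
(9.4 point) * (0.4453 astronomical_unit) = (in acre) 5.459e+04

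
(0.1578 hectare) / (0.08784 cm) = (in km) 1796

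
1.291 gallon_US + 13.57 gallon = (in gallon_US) 14.86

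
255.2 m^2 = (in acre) 0.06306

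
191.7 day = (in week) 27.39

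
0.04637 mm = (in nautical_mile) 2.504e-08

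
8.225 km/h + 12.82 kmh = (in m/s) 5.846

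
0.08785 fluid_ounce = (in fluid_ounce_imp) 0.09144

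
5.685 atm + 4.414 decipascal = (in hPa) 5760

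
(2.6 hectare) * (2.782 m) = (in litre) 7.233e+07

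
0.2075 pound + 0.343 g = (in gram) 94.46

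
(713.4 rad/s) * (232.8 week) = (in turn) 1.599e+10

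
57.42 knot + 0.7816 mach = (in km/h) 1064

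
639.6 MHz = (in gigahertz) 0.6396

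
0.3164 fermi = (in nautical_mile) 1.708e-19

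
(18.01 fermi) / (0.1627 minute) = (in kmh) 6.642e-15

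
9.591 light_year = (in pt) 2.572e+20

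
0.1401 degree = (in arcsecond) 504.4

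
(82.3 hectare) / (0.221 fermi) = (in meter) 3.724e+21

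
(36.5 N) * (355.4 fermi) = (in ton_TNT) 3.1e-21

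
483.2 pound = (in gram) 2.192e+05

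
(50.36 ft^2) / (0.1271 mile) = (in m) 0.02287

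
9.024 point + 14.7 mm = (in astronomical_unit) 1.195e-13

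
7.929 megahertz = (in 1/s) 7.929e+06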